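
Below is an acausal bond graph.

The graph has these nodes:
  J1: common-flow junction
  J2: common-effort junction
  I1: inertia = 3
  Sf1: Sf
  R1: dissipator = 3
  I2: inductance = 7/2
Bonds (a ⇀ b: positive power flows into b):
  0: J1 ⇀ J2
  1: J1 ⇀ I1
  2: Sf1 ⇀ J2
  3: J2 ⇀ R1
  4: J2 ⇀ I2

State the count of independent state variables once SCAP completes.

b2 →Sf1  (source Sf1 imposes f)
b1 →I1  (I1 outputs flow p/I1)
b0 →J1  (1-jn J1 has f-setter on 1)
b4 →I2  (I2: I, integral causality)
b3 →J2  (J2 needs exactly one e-in)

2  (I1, I2 all integral)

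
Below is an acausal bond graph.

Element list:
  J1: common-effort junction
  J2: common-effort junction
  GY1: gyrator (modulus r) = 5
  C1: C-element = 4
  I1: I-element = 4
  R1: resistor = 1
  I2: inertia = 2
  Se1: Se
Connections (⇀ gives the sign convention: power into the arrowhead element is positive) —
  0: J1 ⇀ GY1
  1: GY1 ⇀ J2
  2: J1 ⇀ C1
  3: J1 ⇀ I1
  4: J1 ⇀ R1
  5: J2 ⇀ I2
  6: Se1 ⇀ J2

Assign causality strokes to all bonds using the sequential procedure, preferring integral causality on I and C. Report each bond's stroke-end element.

β6 stroke→J2  (Se1 fixes effort; stroke away)
β1 stroke→GY1  (J2 effort already set via bond 6)
β5 stroke→I2  (common-e at J2 fixed by 6)
β0 stroke→GY1  (GY GY1: same side as bond 1)
β2 stroke→J1  (C1 integral (e out))
β3 stroke→I1  (J1 effort already set via bond 2)
β4 stroke→R1  (J1: bond 2 brought effort, rest push out)

β0 stroke at GY1
β1 stroke at GY1
β2 stroke at J1
β3 stroke at I1
β4 stroke at R1
β5 stroke at I2
β6 stroke at J2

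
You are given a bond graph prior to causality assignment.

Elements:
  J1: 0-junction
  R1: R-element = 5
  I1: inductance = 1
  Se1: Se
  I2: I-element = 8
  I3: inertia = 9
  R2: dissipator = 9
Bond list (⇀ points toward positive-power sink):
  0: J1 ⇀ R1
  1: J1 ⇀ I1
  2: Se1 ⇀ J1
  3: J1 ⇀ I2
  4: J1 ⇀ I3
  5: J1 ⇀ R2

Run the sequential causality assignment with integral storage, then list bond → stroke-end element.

β0 stroke→R1
β1 stroke→I1
β2 stroke→J1
β3 stroke→I2
β4 stroke→I3
β5 stroke→R2

bond 2 stroke at J1  (Se1 (Se) sets effort on bond)
bond 0 stroke at R1  (common-e at J1 fixed by 2)
bond 1 stroke at I1  (J1: bond 2 brought effort, rest push out)
bond 3 stroke at I2  (common-e at J1 fixed by 2)
bond 4 stroke at I3  (0-jn J1 has e-setter on 2)
bond 5 stroke at R2  (J1 effort already set via bond 2)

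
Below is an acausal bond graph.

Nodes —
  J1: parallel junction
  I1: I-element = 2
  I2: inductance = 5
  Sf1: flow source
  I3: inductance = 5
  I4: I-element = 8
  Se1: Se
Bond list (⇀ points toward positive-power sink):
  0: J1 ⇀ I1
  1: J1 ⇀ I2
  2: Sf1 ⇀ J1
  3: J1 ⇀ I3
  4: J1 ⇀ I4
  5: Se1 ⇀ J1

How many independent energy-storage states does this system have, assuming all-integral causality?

bond 2 |Sf1  (source Sf1 imposes f)
bond 5 |J1  (Se1 fixes effort; stroke away)
bond 0 |I1  (J1 effort already set via bond 5)
bond 1 |I2  (common-e at J1 fixed by 5)
bond 3 |I3  (common-e at J1 fixed by 5)
bond 4 |I4  (0-jn J1 has e-setter on 5)

4  (I1, I2, I3, I4 all integral)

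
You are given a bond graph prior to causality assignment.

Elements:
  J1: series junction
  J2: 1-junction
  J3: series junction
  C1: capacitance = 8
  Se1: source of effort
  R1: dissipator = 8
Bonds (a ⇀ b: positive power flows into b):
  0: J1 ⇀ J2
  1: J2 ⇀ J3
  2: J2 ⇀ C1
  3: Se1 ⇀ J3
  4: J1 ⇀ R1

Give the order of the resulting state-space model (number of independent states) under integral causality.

1  (C1 all integral)

#3 |J3  (Se1 fixes effort; stroke away)
#1 |J2  (closing 1-jn rule on J3)
#2 |J2  (prefer integral on C1)
#0 |J1  (only one flow-in slot at J2)
#4 |R1  (J1: last free bond brings flow in)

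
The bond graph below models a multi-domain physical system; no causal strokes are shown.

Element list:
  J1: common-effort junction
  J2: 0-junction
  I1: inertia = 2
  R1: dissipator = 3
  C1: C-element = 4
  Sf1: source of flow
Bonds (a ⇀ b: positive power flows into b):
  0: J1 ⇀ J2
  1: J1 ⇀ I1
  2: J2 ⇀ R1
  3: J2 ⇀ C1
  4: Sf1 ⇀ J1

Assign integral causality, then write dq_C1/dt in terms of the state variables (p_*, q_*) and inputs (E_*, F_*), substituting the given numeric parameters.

#4 stroke→Sf1  (Sf1 (Sf) sets flow on bond)
#1 stroke→I1  (I1 outputs flow p/I1)
#0 stroke→J1  (closing 0-jn rule on J1)
#3 stroke→J2  (C1 integral (e out))
#2 stroke→R1  (common-e at J2 fixed by 3)

dq_C1/dt = F_Sf1 - p_I1/2 - q_C1/12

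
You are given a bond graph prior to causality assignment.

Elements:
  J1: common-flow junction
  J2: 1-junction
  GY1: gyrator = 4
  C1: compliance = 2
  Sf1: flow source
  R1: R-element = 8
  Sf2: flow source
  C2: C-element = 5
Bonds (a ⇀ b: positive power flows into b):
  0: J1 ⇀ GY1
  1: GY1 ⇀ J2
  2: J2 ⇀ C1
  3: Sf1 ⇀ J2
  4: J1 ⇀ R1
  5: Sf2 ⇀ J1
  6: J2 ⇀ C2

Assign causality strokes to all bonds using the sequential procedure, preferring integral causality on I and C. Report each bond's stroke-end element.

bond 0 |J1
bond 1 |J2
bond 2 |J2
bond 3 |Sf1
bond 4 |J1
bond 5 |Sf2
bond 6 |J2

#3 →Sf1  (Sf1: flow source, stroke at near end)
#5 →Sf2  (source Sf2 imposes f)
#0 →J1  (common-f at J1 fixed by 5)
#4 →J1  (1-jn J1 has f-setter on 5)
#1 →J2  (1-jn J2 has f-setter on 3)
#2 →J2  (common-f at J2 fixed by 3)
#6 →J2  (common-f at J2 fixed by 3)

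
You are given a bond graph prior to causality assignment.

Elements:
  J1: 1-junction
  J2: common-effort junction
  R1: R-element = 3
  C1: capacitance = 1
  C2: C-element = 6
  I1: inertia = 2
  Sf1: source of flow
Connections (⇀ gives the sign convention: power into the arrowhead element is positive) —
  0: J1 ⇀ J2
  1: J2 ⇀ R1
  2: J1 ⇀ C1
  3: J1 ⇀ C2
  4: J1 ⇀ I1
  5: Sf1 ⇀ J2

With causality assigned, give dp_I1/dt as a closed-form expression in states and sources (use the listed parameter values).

dp_I1/dt = -3*F_Sf1 - 3*p_I1/2 - q_C1 - q_C2/6

b5 |Sf1  (source Sf1 imposes f)
b2 |J1  (prefer integral on C1)
b3 |J1  (C2 outputs effort q/C2)
b4 |I1  (I1 outputs flow p/I1)
b0 |J1  (J1: bond 4 brought flow, rest push out)
b1 |J2  (closing 0-jn rule on J2)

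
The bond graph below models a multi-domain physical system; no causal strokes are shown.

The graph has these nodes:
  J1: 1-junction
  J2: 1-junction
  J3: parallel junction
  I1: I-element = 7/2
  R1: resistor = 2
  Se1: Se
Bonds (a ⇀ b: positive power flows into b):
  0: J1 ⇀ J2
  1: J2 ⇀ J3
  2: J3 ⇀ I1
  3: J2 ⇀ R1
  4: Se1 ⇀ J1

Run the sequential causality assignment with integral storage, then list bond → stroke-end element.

bond 0 →J2
bond 1 →J3
bond 2 →I1
bond 3 →J2
bond 4 →J1

b4 |J1  (Se1 (Se) sets effort on bond)
b0 |J2  (only one flow-in slot at J1)
b2 |I1  (I1 outputs flow p/I1)
b1 |J3  (J3: last free bond brings effort in)
b3 |J2  (common-f at J2 fixed by 1)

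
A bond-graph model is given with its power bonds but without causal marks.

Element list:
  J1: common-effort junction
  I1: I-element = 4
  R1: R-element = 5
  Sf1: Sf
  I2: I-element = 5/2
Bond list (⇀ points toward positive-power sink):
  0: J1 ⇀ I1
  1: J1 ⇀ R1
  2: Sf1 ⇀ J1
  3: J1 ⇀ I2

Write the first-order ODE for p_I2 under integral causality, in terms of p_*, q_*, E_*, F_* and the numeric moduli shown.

dp_I2/dt = 5*F_Sf1 - 5*p_I1/4 - 2*p_I2

#2 |Sf1  (Sf1: flow source, stroke at near end)
#0 |I1  (I1: I, integral causality)
#3 |I2  (I2: I, integral causality)
#1 |J1  (closing 0-jn rule on J1)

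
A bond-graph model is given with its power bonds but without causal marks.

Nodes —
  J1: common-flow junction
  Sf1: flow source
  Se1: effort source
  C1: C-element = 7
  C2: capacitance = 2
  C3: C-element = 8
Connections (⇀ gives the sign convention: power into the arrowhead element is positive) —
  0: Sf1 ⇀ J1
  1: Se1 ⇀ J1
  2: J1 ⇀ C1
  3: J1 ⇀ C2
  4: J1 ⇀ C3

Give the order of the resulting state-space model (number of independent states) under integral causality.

b0 stroke at Sf1  (Sf1: flow source, stroke at near end)
b1 stroke at J1  (Se1 (Se) sets effort on bond)
b2 stroke at J1  (1-jn J1 has f-setter on 0)
b3 stroke at J1  (J1 flow already set via bond 0)
b4 stroke at J1  (J1: bond 0 brought flow, rest push out)

3  (C1, C2, C3 all integral)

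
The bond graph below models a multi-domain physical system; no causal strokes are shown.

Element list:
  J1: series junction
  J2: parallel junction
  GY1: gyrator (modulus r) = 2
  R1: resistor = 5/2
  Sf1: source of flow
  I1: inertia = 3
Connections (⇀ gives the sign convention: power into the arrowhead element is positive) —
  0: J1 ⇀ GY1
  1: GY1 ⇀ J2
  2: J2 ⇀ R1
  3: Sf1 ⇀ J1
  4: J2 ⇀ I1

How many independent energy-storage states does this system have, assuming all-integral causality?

bond 3 stroke at Sf1  (Sf1 (Sf) sets flow on bond)
bond 0 stroke at J1  (J1 flow already set via bond 3)
bond 1 stroke at J2  (GY GY1: same side as bond 0)
bond 2 stroke at R1  (0-jn J2 has e-setter on 1)
bond 4 stroke at I1  (common-e at J2 fixed by 1)

1  (I1 all integral)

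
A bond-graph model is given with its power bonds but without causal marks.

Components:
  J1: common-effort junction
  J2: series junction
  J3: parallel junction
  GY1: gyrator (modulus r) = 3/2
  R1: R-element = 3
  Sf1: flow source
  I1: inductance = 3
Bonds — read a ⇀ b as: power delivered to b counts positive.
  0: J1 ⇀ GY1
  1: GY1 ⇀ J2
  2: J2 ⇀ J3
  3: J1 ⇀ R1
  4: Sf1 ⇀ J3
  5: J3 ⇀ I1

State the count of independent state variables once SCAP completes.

β4 →Sf1  (Sf1 fixes flow; stroke at Sf1)
β5 →I1  (I1 integral (f out))
β2 →J3  (J3 needs exactly one e-in)
β1 →J2  (J2 flow already set via bond 2)
β0 →J1  (GY1 both-in/both-out from 1)
β3 →R1  (J1: bond 0 brought effort, rest push out)

1  (I1 all integral)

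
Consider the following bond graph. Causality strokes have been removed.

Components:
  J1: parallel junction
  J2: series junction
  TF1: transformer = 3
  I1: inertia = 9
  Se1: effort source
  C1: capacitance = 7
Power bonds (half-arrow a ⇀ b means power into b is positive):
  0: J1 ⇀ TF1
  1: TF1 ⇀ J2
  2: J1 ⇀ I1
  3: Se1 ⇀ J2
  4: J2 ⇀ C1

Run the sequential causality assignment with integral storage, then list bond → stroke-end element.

bond 3 →J2  (source Se1 imposes e)
bond 2 →I1  (prefer integral on I1)
bond 0 →J1  (closing 0-jn rule on J1)
bond 1 →TF1  (through TF1, causality passes straight; one stroke at TF1)
bond 4 →J2  (common-f at J2 fixed by 1)

#0 stroke at J1
#1 stroke at TF1
#2 stroke at I1
#3 stroke at J2
#4 stroke at J2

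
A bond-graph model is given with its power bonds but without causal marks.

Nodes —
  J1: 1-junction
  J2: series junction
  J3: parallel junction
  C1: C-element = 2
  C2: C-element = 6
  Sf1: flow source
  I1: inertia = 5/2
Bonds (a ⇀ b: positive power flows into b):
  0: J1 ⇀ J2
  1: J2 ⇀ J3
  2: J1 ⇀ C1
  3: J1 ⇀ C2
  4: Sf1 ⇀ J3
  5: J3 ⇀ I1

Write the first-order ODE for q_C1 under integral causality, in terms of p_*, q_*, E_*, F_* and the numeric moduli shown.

dq_C1/dt = -F_Sf1 + 2*p_I1/5

bond 4 stroke→Sf1  (Sf1 fixes flow; stroke at Sf1)
bond 2 stroke→J1  (C1: C, integral causality)
bond 3 stroke→J1  (C2 outputs effort q/C2)
bond 0 stroke→J2  (only one flow-in slot at J1)
bond 1 stroke→J3  (J2: last free bond brings flow in)
bond 5 stroke→I1  (J3 effort already set via bond 1)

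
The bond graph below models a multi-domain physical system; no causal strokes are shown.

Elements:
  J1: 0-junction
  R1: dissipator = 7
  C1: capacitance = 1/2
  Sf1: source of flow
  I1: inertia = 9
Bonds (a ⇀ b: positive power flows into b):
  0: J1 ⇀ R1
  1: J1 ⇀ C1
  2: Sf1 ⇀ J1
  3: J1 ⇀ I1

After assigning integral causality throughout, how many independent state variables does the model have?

2  (C1, I1 all integral)

#2 →Sf1  (Sf1: flow source, stroke at near end)
#1 →J1  (C1 outputs effort q/C1)
#0 →R1  (0-jn J1 has e-setter on 1)
#3 →I1  (0-jn J1 has e-setter on 1)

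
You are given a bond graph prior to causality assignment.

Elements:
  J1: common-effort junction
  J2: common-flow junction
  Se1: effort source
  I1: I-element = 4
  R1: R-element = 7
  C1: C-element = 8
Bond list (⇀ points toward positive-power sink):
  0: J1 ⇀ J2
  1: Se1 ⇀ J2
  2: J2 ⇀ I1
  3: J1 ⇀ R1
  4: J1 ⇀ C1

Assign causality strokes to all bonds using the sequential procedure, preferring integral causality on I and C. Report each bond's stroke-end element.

β1 stroke at J2  (Se1 fixes effort; stroke away)
β2 stroke at I1  (I1: I, integral causality)
β0 stroke at J2  (common-f at J2 fixed by 2)
β4 stroke at J1  (C1 outputs effort q/C1)
β3 stroke at R1  (0-jn J1 has e-setter on 4)

#0 |J2
#1 |J2
#2 |I1
#3 |R1
#4 |J1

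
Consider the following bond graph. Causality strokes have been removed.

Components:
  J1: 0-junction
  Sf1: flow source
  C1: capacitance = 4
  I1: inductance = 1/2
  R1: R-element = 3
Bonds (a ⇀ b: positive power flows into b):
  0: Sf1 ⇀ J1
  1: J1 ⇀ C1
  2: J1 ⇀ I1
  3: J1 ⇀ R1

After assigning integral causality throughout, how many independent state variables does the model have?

b0 →Sf1  (Sf1 fixes flow; stroke at Sf1)
b1 →J1  (C1 outputs effort q/C1)
b2 →I1  (J1 effort already set via bond 1)
b3 →R1  (J1: bond 1 brought effort, rest push out)

2  (C1, I1 all integral)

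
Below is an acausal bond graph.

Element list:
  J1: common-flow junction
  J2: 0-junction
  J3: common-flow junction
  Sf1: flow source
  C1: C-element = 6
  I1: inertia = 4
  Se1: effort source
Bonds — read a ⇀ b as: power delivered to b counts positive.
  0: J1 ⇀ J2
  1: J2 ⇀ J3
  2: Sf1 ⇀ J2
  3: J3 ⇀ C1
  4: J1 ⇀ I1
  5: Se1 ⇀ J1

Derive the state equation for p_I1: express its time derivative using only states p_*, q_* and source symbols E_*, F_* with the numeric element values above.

b2 |Sf1  (Sf1 (Sf) sets flow on bond)
b5 |J1  (Se1: effort source, stroke at far end)
b3 |J3  (C1: C, integral causality)
b1 |J2  (only one flow-in slot at J3)
b0 |J1  (J2: bond 1 brought effort, rest push out)
b4 |I1  (J1: last free bond brings flow in)

dp_I1/dt = E_Se1 - q_C1/6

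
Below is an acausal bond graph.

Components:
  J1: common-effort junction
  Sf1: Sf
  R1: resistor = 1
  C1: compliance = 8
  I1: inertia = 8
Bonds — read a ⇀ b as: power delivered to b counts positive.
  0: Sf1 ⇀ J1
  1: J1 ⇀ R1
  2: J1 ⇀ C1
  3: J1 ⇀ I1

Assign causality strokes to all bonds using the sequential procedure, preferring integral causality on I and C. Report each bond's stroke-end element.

#0 |Sf1  (source Sf1 imposes f)
#2 |J1  (prefer integral on C1)
#1 |R1  (0-jn J1 has e-setter on 2)
#3 |I1  (J1 effort already set via bond 2)

b0 stroke at Sf1
b1 stroke at R1
b2 stroke at J1
b3 stroke at I1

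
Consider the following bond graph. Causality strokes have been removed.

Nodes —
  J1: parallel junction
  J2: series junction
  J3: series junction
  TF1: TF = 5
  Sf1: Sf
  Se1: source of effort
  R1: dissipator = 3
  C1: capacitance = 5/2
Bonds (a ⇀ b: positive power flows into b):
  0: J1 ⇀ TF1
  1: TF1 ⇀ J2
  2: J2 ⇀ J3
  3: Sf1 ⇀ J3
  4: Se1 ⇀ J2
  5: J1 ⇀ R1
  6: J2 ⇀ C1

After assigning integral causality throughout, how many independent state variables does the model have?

1  (C1 all integral)

bond 3 |Sf1  (Sf1 (Sf) sets flow on bond)
bond 4 |J2  (Se1 (Se) sets effort on bond)
bond 2 |J3  (common-f at J3 fixed by 3)
bond 1 |J2  (J2: bond 2 brought flow, rest push out)
bond 6 |J2  (1-jn J2 has f-setter on 2)
bond 0 |TF1  (through TF1, causality passes straight; one stroke at TF1)
bond 5 |J1  (closing 0-jn rule on J1)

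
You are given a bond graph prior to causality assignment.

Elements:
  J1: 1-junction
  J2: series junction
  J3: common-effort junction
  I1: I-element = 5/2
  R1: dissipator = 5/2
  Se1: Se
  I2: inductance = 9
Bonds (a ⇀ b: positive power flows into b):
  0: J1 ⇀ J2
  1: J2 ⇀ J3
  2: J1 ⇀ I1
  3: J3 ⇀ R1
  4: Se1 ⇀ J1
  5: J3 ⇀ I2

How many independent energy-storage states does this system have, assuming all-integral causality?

2  (I1, I2 all integral)

bond 4 |J1  (Se1: effort source, stroke at far end)
bond 2 |I1  (prefer integral on I1)
bond 0 |J1  (J1 flow already set via bond 2)
bond 1 |J2  (1-jn J2 has f-setter on 0)
bond 5 |I2  (I2 integral (f out))
bond 3 |J3  (only one effort-in slot at J3)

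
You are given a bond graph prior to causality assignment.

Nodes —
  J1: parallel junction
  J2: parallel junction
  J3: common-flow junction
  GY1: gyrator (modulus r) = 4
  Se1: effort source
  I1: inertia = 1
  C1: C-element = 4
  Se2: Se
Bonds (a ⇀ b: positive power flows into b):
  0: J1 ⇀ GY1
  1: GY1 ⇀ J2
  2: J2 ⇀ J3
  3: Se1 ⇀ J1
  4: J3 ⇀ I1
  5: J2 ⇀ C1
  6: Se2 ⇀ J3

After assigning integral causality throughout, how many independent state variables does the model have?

2  (C1, I1 all integral)

bond 3 stroke→J1  (Se1 (Se) sets effort on bond)
bond 6 stroke→J3  (Se2: effort source, stroke at far end)
bond 0 stroke→GY1  (J1: bond 3 brought effort, rest push out)
bond 1 stroke→GY1  (GY1 both-in/both-out from 0)
bond 4 stroke→I1  (I1 integral (f out))
bond 2 stroke→J3  (J3 flow already set via bond 4)
bond 5 stroke→J2  (J2: last free bond brings effort in)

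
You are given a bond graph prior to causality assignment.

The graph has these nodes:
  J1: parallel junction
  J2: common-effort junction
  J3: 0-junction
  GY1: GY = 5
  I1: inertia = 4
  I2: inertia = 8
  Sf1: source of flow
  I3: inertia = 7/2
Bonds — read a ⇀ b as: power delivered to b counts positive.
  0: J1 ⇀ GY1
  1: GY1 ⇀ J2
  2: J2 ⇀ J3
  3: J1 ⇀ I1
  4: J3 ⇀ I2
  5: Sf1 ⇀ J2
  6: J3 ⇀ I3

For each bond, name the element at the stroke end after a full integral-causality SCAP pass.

β5 →Sf1  (Sf1 fixes flow; stroke at Sf1)
β3 →I1  (I1: I, integral causality)
β0 →J1  (J1 needs exactly one e-in)
β1 →J2  (GY1: gyrator matches bond 0)
β2 →J3  (0-jn J2 has e-setter on 1)
β4 →I2  (J3 effort already set via bond 2)
β6 →I3  (J3: bond 2 brought effort, rest push out)

β0 stroke→J1
β1 stroke→J2
β2 stroke→J3
β3 stroke→I1
β4 stroke→I2
β5 stroke→Sf1
β6 stroke→I3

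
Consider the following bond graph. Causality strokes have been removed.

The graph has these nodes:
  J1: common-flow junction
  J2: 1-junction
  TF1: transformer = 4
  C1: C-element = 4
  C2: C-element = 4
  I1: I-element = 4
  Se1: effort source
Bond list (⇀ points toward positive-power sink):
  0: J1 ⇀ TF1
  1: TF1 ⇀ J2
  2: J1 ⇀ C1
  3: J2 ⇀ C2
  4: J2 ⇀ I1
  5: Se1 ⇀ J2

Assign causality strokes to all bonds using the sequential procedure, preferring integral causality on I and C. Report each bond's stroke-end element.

bond 5 |J2  (Se1: effort source, stroke at far end)
bond 2 |J1  (prefer integral on C1)
bond 0 |TF1  (J1: last free bond brings flow in)
bond 1 |J2  (TF1 one-in-one-out from 0)
bond 3 |J2  (prefer integral on C2)
bond 4 |I1  (only one flow-in slot at J2)

#0 stroke→TF1
#1 stroke→J2
#2 stroke→J1
#3 stroke→J2
#4 stroke→I1
#5 stroke→J2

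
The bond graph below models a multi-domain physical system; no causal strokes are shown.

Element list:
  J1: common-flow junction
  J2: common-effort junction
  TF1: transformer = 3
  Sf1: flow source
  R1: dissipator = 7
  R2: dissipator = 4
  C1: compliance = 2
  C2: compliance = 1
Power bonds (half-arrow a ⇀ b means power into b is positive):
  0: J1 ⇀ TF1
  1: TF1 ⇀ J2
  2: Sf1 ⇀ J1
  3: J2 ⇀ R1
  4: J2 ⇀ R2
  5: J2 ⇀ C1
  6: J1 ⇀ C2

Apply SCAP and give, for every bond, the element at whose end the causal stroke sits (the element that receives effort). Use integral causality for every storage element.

b2 stroke at Sf1  (Sf1 fixes flow; stroke at Sf1)
b0 stroke at J1  (J1: bond 2 brought flow, rest push out)
b6 stroke at J1  (J1 flow already set via bond 2)
b1 stroke at TF1  (through TF1, causality passes straight; one stroke at TF1)
b5 stroke at J2  (C1 integral (e out))
b3 stroke at R1  (0-jn J2 has e-setter on 5)
b4 stroke at R2  (0-jn J2 has e-setter on 5)

b0 stroke→J1
b1 stroke→TF1
b2 stroke→Sf1
b3 stroke→R1
b4 stroke→R2
b5 stroke→J2
b6 stroke→J1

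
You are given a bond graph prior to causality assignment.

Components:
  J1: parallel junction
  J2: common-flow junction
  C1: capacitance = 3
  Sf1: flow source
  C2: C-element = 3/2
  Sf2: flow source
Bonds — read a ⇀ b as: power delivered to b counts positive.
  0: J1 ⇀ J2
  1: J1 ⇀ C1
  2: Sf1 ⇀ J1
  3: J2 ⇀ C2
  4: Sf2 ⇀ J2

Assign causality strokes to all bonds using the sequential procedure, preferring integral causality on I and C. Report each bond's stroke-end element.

bond 2 |Sf1  (source Sf1 imposes f)
bond 4 |Sf2  (Sf2: flow source, stroke at near end)
bond 0 |J2  (J2: bond 4 brought flow, rest push out)
bond 3 |J2  (J2: bond 4 brought flow, rest push out)
bond 1 |J1  (J1 needs exactly one e-in)

b0 stroke at J2
b1 stroke at J1
b2 stroke at Sf1
b3 stroke at J2
b4 stroke at Sf2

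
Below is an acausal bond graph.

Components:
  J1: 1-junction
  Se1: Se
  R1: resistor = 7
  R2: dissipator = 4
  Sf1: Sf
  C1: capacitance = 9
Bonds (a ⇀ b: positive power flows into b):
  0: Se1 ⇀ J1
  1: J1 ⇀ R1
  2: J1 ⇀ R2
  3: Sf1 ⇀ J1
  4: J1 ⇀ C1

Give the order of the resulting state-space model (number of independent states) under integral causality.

1  (C1 all integral)

b0 →J1  (Se1 (Se) sets effort on bond)
b3 →Sf1  (source Sf1 imposes f)
b1 →J1  (1-jn J1 has f-setter on 3)
b2 →J1  (J1 flow already set via bond 3)
b4 →J1  (common-f at J1 fixed by 3)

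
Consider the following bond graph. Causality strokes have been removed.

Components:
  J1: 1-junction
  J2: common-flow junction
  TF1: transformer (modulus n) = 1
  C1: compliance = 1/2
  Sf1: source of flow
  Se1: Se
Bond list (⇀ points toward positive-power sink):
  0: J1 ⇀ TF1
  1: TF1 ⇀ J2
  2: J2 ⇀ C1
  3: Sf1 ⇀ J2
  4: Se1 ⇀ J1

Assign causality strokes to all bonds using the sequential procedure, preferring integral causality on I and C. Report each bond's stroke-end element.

bond 0 →TF1
bond 1 →J2
bond 2 →J2
bond 3 →Sf1
bond 4 →J1

β3 |Sf1  (source Sf1 imposes f)
β4 |J1  (Se1: effort source, stroke at far end)
β0 |TF1  (J1 needs exactly one f-in)
β1 |J2  (common-f at J2 fixed by 3)
β2 |J2  (common-f at J2 fixed by 3)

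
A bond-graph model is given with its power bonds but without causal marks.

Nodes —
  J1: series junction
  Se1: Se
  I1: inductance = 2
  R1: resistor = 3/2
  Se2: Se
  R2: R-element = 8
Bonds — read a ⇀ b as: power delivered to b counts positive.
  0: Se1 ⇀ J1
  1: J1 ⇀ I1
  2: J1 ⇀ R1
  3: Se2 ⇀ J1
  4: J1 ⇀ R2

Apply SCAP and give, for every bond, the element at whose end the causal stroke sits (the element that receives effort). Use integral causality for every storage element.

#0 stroke→J1
#1 stroke→I1
#2 stroke→J1
#3 stroke→J1
#4 stroke→J1

#0 →J1  (Se1 (Se) sets effort on bond)
#3 →J1  (source Se2 imposes e)
#1 →I1  (I1 integral (f out))
#2 →J1  (J1 flow already set via bond 1)
#4 →J1  (common-f at J1 fixed by 1)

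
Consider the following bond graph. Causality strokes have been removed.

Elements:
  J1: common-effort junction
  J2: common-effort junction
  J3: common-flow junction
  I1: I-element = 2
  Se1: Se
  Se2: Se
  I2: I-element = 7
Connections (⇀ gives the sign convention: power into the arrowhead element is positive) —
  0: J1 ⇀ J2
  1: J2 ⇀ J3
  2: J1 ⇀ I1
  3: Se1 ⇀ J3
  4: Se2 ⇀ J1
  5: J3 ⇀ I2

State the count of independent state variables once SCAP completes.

bond 3 →J3  (Se1 (Se) sets effort on bond)
bond 4 →J1  (Se2 fixes effort; stroke away)
bond 0 →J2  (common-e at J1 fixed by 4)
bond 2 →I1  (J1: bond 4 brought effort, rest push out)
bond 1 →J3  (common-e at J2 fixed by 0)
bond 5 →I2  (J3: last free bond brings flow in)

2  (I1, I2 all integral)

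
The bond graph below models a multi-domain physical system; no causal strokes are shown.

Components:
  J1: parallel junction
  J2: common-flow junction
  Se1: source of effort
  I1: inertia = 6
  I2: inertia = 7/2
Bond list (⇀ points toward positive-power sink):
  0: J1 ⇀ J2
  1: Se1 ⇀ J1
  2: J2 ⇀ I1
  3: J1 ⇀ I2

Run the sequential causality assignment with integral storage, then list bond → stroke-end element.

#1 stroke at J1  (Se1: effort source, stroke at far end)
#0 stroke at J2  (0-jn J1 has e-setter on 1)
#3 stroke at I2  (0-jn J1 has e-setter on 1)
#2 stroke at I1  (closing 1-jn rule on J2)

bond 0 stroke at J2
bond 1 stroke at J1
bond 2 stroke at I1
bond 3 stroke at I2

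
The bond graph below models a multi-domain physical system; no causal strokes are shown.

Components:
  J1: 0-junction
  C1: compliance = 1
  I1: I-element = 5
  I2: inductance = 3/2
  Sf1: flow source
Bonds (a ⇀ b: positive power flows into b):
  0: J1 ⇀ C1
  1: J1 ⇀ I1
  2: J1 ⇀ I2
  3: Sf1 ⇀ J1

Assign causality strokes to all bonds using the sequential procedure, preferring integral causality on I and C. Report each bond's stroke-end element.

β0 stroke at J1
β1 stroke at I1
β2 stroke at I2
β3 stroke at Sf1

b3 stroke at Sf1  (Sf1 (Sf) sets flow on bond)
b0 stroke at J1  (C1 outputs effort q/C1)
b1 stroke at I1  (J1 effort already set via bond 0)
b2 stroke at I2  (0-jn J1 has e-setter on 0)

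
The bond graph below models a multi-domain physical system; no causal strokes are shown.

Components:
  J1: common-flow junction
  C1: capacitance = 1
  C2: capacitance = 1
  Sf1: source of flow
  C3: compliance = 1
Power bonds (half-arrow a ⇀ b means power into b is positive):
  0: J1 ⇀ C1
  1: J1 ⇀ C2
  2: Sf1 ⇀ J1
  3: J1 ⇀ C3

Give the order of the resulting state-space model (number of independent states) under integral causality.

3  (C1, C2, C3 all integral)

b2 stroke at Sf1  (Sf1: flow source, stroke at near end)
b0 stroke at J1  (1-jn J1 has f-setter on 2)
b1 stroke at J1  (J1: bond 2 brought flow, rest push out)
b3 stroke at J1  (1-jn J1 has f-setter on 2)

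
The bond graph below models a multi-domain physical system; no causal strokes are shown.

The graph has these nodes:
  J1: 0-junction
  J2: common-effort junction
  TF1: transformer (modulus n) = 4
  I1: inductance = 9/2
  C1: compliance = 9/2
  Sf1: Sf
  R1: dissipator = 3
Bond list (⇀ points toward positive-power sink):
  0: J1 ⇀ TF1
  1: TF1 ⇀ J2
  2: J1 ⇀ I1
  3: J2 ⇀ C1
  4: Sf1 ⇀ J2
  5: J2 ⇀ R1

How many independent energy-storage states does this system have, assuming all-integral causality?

b4 →Sf1  (Sf1 fixes flow; stroke at Sf1)
b2 →I1  (I1 integral (f out))
b0 →J1  (J1: last free bond brings effort in)
b1 →TF1  (TF1 one-in-one-out from 0)
b3 →J2  (prefer integral on C1)
b5 →R1  (J2: bond 3 brought effort, rest push out)

2  (C1, I1 all integral)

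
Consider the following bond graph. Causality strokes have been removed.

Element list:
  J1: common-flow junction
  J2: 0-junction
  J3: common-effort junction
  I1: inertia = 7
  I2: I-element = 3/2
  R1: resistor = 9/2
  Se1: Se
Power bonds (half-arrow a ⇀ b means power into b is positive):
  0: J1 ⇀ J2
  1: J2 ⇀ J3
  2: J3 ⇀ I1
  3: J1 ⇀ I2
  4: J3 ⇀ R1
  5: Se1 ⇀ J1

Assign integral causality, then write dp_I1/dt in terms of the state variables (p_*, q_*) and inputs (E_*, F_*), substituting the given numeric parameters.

#5 |J1  (Se1 fixes effort; stroke away)
#2 |I1  (prefer integral on I1)
#3 |I2  (prefer integral on I2)
#0 |J1  (J1: bond 3 brought flow, rest push out)
#1 |J2  (closing 0-jn rule on J2)
#4 |J3  (only one effort-in slot at J3)

dp_I1/dt = -9*p_I1/14 + 3*p_I2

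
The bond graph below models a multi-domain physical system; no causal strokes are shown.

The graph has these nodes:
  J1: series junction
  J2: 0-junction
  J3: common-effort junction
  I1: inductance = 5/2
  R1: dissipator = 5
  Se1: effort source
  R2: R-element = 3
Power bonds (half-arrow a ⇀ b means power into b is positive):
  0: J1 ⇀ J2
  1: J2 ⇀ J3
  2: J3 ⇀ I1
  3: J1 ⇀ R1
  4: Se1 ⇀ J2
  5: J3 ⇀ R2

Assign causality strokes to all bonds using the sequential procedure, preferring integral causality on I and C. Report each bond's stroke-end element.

#0 stroke at J1
#1 stroke at J3
#2 stroke at I1
#3 stroke at R1
#4 stroke at J2
#5 stroke at R2

bond 4 |J2  (Se1: effort source, stroke at far end)
bond 0 |J1  (J2 effort already set via bond 4)
bond 1 |J3  (0-jn J2 has e-setter on 4)
bond 2 |I1  (J3: bond 1 brought effort, rest push out)
bond 5 |R2  (common-e at J3 fixed by 1)
bond 3 |R1  (closing 1-jn rule on J1)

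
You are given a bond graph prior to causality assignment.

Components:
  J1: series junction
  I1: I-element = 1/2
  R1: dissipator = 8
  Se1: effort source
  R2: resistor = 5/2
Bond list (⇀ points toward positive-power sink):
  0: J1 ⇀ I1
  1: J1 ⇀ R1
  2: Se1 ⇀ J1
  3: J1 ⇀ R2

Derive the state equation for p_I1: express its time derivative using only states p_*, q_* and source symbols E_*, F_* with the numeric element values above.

dp_I1/dt = E_Se1 - 21*p_I1

bond 2 stroke→J1  (source Se1 imposes e)
bond 0 stroke→I1  (prefer integral on I1)
bond 1 stroke→J1  (1-jn J1 has f-setter on 0)
bond 3 stroke→J1  (J1: bond 0 brought flow, rest push out)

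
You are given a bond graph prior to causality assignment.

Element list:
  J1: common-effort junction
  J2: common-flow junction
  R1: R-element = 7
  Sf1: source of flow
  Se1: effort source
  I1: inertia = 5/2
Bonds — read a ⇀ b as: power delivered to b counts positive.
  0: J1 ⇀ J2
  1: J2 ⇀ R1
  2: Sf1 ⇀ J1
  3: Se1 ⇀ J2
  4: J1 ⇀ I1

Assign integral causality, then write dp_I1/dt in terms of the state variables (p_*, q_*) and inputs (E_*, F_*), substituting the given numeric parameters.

dp_I1/dt = -E_Se1 + 7*F_Sf1 - 14*p_I1/5

b2 |Sf1  (source Sf1 imposes f)
b3 |J2  (Se1: effort source, stroke at far end)
b4 |I1  (I1: I, integral causality)
b0 |J1  (only one effort-in slot at J1)
b1 |J2  (common-f at J2 fixed by 0)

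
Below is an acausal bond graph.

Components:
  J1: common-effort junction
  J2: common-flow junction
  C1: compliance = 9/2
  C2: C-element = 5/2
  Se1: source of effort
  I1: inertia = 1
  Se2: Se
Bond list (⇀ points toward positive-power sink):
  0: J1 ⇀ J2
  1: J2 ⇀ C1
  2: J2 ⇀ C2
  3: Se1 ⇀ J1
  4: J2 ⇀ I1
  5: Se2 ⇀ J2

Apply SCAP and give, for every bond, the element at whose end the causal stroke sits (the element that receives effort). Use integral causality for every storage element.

bond 0 stroke at J2
bond 1 stroke at J2
bond 2 stroke at J2
bond 3 stroke at J1
bond 4 stroke at I1
bond 5 stroke at J2

bond 3 →J1  (Se1 (Se) sets effort on bond)
bond 5 →J2  (source Se2 imposes e)
bond 0 →J2  (0-jn J1 has e-setter on 3)
bond 1 →J2  (prefer integral on C1)
bond 2 →J2  (C2: C, integral causality)
bond 4 →I1  (closing 1-jn rule on J2)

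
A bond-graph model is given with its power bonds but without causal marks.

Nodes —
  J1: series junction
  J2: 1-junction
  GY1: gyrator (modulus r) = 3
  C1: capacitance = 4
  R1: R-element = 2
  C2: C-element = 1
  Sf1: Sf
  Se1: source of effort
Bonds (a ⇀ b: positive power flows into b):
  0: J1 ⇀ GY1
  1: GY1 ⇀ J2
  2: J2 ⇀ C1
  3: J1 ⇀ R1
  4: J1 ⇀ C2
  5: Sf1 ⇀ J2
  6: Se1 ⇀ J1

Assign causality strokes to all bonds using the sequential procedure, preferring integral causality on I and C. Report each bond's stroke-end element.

b0 stroke at J1
b1 stroke at J2
b2 stroke at J2
b3 stroke at R1
b4 stroke at J1
b5 stroke at Sf1
b6 stroke at J1

β5 →Sf1  (Sf1 (Sf) sets flow on bond)
β6 →J1  (Se1 fixes effort; stroke away)
β1 →J2  (J2 flow already set via bond 5)
β2 →J2  (J2: bond 5 brought flow, rest push out)
β0 →J1  (GY1: gyrator matches bond 1)
β4 →J1  (C2: C, integral causality)
β3 →R1  (J1 needs exactly one f-in)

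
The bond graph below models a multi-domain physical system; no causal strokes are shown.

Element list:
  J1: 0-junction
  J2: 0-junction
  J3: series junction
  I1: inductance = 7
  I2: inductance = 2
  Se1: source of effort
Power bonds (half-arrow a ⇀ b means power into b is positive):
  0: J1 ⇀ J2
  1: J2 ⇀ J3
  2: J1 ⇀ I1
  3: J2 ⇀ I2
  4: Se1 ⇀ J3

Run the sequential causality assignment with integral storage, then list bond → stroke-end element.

#4 stroke at J3  (Se1 fixes effort; stroke away)
#1 stroke at J2  (only one flow-in slot at J3)
#0 stroke at J1  (common-e at J2 fixed by 1)
#3 stroke at I2  (common-e at J2 fixed by 1)
#2 stroke at I1  (common-e at J1 fixed by 0)

bond 0 →J1
bond 1 →J2
bond 2 →I1
bond 3 →I2
bond 4 →J3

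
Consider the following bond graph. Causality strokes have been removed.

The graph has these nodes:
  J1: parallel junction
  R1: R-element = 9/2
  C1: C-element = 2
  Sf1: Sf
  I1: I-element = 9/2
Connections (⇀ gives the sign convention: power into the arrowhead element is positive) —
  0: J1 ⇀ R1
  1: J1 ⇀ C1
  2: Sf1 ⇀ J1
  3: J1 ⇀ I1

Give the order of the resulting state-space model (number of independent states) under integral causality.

2  (C1, I1 all integral)

β2 |Sf1  (Sf1: flow source, stroke at near end)
β1 |J1  (C1 integral (e out))
β0 |R1  (J1: bond 1 brought effort, rest push out)
β3 |I1  (J1 effort already set via bond 1)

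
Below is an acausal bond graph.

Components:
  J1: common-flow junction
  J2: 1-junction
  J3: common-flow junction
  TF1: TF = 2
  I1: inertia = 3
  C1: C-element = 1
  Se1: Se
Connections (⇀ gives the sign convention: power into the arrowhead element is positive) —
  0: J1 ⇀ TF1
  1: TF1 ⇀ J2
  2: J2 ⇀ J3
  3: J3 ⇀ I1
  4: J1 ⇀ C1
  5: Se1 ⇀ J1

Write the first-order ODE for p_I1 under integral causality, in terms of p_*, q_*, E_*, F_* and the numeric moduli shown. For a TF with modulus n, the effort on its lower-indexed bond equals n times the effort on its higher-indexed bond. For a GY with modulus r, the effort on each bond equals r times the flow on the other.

dp_I1/dt = E_Se1/2 - q_C1/2

b5 stroke→J1  (Se1 fixes effort; stroke away)
b3 stroke→I1  (I1 integral (f out))
b2 stroke→J3  (1-jn J3 has f-setter on 3)
b1 stroke→J2  (common-f at J2 fixed by 2)
b0 stroke→TF1  (TF1: transformer flips bond 1)
b4 stroke→J1  (J1 flow already set via bond 0)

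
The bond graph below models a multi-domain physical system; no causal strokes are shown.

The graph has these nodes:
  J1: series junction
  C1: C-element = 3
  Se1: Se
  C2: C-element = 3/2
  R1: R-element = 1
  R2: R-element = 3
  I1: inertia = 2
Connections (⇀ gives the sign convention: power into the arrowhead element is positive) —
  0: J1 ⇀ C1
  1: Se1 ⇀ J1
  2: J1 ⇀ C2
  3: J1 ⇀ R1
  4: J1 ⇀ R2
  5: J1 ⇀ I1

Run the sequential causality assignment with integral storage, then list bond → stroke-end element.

b1 |J1  (Se1 (Se) sets effort on bond)
b0 |J1  (C1 integral (e out))
b2 |J1  (C2: C, integral causality)
b5 |I1  (I1: I, integral causality)
b3 |J1  (1-jn J1 has f-setter on 5)
b4 |J1  (J1: bond 5 brought flow, rest push out)

β0 →J1
β1 →J1
β2 →J1
β3 →J1
β4 →J1
β5 →I1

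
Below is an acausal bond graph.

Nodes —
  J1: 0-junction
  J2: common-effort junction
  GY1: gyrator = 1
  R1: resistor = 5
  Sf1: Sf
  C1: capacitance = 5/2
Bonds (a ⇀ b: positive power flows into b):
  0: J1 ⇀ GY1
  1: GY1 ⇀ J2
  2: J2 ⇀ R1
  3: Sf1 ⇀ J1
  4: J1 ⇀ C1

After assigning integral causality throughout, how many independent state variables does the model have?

b3 |Sf1  (Sf1 (Sf) sets flow on bond)
b4 |J1  (prefer integral on C1)
b0 |GY1  (common-e at J1 fixed by 4)
b1 |GY1  (GY1: gyrator matches bond 0)
b2 |J2  (J2 needs exactly one e-in)

1  (C1 all integral)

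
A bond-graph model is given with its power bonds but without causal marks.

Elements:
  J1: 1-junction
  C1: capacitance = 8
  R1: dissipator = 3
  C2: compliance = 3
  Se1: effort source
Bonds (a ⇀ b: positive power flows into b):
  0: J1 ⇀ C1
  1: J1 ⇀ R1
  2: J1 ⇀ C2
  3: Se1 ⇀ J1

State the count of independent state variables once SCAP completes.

b3 stroke→J1  (Se1 fixes effort; stroke away)
b0 stroke→J1  (C1: C, integral causality)
b2 stroke→J1  (C2 outputs effort q/C2)
b1 stroke→R1  (only one flow-in slot at J1)

2  (C1, C2 all integral)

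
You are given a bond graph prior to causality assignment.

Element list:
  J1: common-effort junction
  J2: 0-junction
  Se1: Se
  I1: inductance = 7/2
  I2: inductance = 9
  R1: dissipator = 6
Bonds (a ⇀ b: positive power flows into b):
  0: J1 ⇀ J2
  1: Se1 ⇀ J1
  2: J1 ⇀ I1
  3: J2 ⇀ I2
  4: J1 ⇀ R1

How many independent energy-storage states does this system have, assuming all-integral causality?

bond 1 |J1  (Se1 (Se) sets effort on bond)
bond 0 |J2  (J1 effort already set via bond 1)
bond 2 |I1  (J1 effort already set via bond 1)
bond 4 |R1  (common-e at J1 fixed by 1)
bond 3 |I2  (J2 effort already set via bond 0)

2  (I1, I2 all integral)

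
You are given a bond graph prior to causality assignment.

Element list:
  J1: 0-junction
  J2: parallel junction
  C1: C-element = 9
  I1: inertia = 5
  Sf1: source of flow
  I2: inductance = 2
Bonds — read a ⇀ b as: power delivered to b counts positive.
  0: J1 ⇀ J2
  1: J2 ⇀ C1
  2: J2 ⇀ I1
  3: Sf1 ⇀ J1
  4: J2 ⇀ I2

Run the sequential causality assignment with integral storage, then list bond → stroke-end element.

#0 →J1
#1 →J2
#2 →I1
#3 →Sf1
#4 →I2

bond 3 |Sf1  (Sf1 (Sf) sets flow on bond)
bond 0 |J1  (J1: last free bond brings effort in)
bond 1 |J2  (C1 outputs effort q/C1)
bond 2 |I1  (J2 effort already set via bond 1)
bond 4 |I2  (J2: bond 1 brought effort, rest push out)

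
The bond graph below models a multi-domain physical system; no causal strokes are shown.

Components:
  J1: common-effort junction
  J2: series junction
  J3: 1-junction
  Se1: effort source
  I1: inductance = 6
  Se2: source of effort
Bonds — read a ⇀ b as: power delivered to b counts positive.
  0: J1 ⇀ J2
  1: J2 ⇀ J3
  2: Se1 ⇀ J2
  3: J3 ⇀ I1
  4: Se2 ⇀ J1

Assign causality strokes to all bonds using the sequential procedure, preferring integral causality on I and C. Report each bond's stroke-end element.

b2 stroke→J2  (Se1: effort source, stroke at far end)
b4 stroke→J1  (Se2 fixes effort; stroke away)
b0 stroke→J2  (J1 effort already set via bond 4)
b1 stroke→J3  (only one flow-in slot at J2)
b3 stroke→I1  (J3 needs exactly one f-in)

#0 →J2
#1 →J3
#2 →J2
#3 →I1
#4 →J1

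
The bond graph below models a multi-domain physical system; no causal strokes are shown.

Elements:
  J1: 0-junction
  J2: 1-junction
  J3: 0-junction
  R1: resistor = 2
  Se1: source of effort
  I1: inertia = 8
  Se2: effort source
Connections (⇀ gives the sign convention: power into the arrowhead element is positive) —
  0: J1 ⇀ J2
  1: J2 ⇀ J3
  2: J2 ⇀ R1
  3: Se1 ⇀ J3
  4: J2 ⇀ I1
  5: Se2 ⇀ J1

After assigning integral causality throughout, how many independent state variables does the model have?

β3 stroke at J3  (Se1: effort source, stroke at far end)
β5 stroke at J1  (Se2 fixes effort; stroke away)
β0 stroke at J2  (J1: bond 5 brought effort, rest push out)
β1 stroke at J2  (J3: bond 3 brought effort, rest push out)
β4 stroke at I1  (I1 integral (f out))
β2 stroke at J2  (J2 flow already set via bond 4)

1  (I1 all integral)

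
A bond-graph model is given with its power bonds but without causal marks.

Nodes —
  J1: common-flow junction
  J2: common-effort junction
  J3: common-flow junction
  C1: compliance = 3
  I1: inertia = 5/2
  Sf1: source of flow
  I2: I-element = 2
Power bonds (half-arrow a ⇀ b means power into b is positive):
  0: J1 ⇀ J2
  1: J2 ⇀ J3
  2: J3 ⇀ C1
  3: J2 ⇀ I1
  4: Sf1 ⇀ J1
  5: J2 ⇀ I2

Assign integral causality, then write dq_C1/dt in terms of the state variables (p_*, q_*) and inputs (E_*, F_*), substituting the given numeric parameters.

b4 stroke at Sf1  (source Sf1 imposes f)
b0 stroke at J1  (J1: bond 4 brought flow, rest push out)
b2 stroke at J3  (C1 integral (e out))
b1 stroke at J2  (closing 1-jn rule on J3)
b3 stroke at I1  (J2 effort already set via bond 1)
b5 stroke at I2  (common-e at J2 fixed by 1)

dq_C1/dt = F_Sf1 - 2*p_I1/5 - p_I2/2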